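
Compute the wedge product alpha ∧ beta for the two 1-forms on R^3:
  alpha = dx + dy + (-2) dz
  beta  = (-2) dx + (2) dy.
alpha ∧ beta = (4) dx ∧ dy + (-4) dx ∧ dz + (4) dy ∧ dz

Distribute the wedge, using dx_i ∧ dx_j = -dx_j ∧ dx_i and dx_i ∧ dx_i = 0. For each pair (i, j) with i < j, the coefficient of dx_i ∧ dx_j in alpha ∧ beta is (alpha_i * beta_j - alpha_j * beta_i). Collecting: alpha ∧ beta = (4) dx ∧ dy + (-4) dx ∧ dz + (4) dy ∧ dz.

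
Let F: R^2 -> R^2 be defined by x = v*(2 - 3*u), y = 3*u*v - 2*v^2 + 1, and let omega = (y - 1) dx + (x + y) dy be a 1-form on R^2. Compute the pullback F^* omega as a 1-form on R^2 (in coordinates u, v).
F^* omega = (3*v*(-3*u*v + 2*v + 1)) du + (-9*u^2*v + 12*u*v + 3*u + 8*v^3 - 12*v^2 - 4*v) dv

Using F^*(f dg) = (f ∘ F) d(g ∘ F), substitute each coordinate x_i by F_i(u, v) in f_i, and replace dx_i by d F_i = (∂F_i/∂u) du + (∂F_i/∂v) dv.
  For the x component: f_1(F) = v*(3*u - 2*v); d F_1 = (-3*v) du + (2 - 3*u) dv
  For the y component: f_2(F) = -2*v^2 + 2*v + 1; d F_2 = (3*v) du + (3*u - 4*v) dv
Combining and collecting du, dv coefficients:
  coeff of du: 3*v*(-3*u*v + 2*v + 1)
  coeff of dv: -9*u^2*v + 12*u*v + 3*u + 8*v^3 - 12*v^2 - 4*v
F^* omega = (3*v*(-3*u*v + 2*v + 1)) du + (-9*u^2*v + 12*u*v + 3*u + 8*v^3 - 12*v^2 - 4*v) dv.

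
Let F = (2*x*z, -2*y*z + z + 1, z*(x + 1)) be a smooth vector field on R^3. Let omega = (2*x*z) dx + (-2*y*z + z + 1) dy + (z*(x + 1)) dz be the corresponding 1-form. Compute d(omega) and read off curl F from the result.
d(omega) = (2*y - 1) dy ∧ dz + (2*x - z) dz ∧ dx + (0) dx ∧ dy; curl F = (2*y - 1, 2*x - z, 0)

d omega = sum_{i<j} (∂f_j/∂x_i - ∂f_i/∂x_j) dx_i ∧ dx_j. Under the identification (dy ∧ dz, dz ∧ dx, dx ∧ dy) ↔ (e_x, e_y, e_z), the coefficients are exactly the components of curl F. Compute:
  ∂R/∂y - ∂Q/∂z = (0) - (1 - 2*y) = 2*y - 1
  ∂P/∂z - ∂R/∂x = (2*x) - (z) = 2*x - z
  ∂Q/∂x - ∂P/∂y = (0) - (0) = 0.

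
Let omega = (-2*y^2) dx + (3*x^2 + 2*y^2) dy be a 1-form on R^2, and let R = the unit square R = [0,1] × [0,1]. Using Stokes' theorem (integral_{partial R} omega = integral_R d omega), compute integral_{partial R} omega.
integral_(partial R) omega = 5

Stokes: integral_partial_R omega = integral_R d omega with d omega = (∂Q/∂x - ∂P/∂y) dx ∧ dy.
  ∂Q/∂x = 6*x
  ∂P/∂y = -4*y
  integrand = ∂Q/∂x - ∂P/∂y = 6*x + 4*y.
Integrating over R: integral_0^1 integral_0^1 (6*x + 4*y) dx dy = 5.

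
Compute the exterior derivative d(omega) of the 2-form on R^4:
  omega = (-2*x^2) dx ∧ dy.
d(omega) = 0

For a 2-form omega = sum_{i<j} g_{ij} dx_i ∧ dx_j, the exterior derivative is
  d(omega) = sum_{i<j} d(g_{ij}) ∧ dx_i ∧ dx_j = sum_{i<j, k} (∂g_{ij}/∂x_k) dx_k ∧ dx_i ∧ dx_j.
Expand each term, using dx_k ∧ dx_i ∧ dx_j = sgn(permutation) dx_{(a)} ∧ dx_{(b)} ∧ dx_{(c)} with (a < b < c) sorted:

Collecting like 3-forms: d(omega) = 0.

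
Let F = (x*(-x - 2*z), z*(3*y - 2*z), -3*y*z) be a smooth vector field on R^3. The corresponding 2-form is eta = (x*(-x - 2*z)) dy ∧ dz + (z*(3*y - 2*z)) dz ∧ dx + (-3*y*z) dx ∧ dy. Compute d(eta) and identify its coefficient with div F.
d(eta) = (-2*x - 3*y + z) dx ∧ dy ∧ dz; div F = -2*x - 3*y + z

For a 2-form in R^3 of the form above, applying d gives a 3-form with coefficient ∂P/∂x + ∂Q/∂y + ∂R/∂z:
  ∂P/∂x = -2*x - 2*z
  ∂Q/∂y = 3*z
  ∂R/∂z = -3*y
Sum = -2*x - 3*y + z, which is exactly div F.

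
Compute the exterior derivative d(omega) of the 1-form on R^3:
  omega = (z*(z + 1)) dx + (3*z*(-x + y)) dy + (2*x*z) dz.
d(omega) = (-3*z) dx ∧ dy + (-1) dx ∧ dz + (3*x - 3*y) dy ∧ dz

For a 1-form omega = sum_i f_i dx_i, the exterior derivative is
  d(omega) = sum_{i < j} (∂f_j/∂x_i - ∂f_i/∂x_j) dx_i ∧ dx_j.
  coefficient of dx ∧ dy: ∂f_2/∂x - ∂f_1/∂y = ∂(3*z*(-x + y))/∂x - ∂(z*(z + 1))/∂y = -3*z
  coefficient of dx ∧ dz: ∂f_3/∂x - ∂f_1/∂z = ∂(2*x*z)/∂x - ∂(z*(z + 1))/∂z = -1
  coefficient of dy ∧ dz: ∂f_3/∂y - ∂f_2/∂z = ∂(2*x*z)/∂y - ∂(3*z*(-x + y))/∂z = 3*x - 3*y
Assembling: d(omega) = (-3*z) dx ∧ dy + (-1) dx ∧ dz + (3*x - 3*y) dy ∧ dz.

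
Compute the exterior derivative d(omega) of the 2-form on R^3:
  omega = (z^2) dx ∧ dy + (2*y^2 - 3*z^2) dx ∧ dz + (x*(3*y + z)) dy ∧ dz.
d(omega) = (-y + 3*z) dx ∧ dy ∧ dz

For a 2-form omega = sum_{i<j} g_{ij} dx_i ∧ dx_j, the exterior derivative is
  d(omega) = sum_{i<j} d(g_{ij}) ∧ dx_i ∧ dx_j = sum_{i<j, k} (∂g_{ij}/∂x_k) dx_k ∧ dx_i ∧ dx_j.
Expand each term, using dx_k ∧ dx_i ∧ dx_j = sgn(permutation) dx_{(a)} ∧ dx_{(b)} ∧ dx_{(c)} with (a < b < c) sorted:
  d(z^2) includes (∂/∂z)(z^2) dz = (2*z) dz, which multiplied by dx ∧ dy gives (2*z) dx ∧ dy ∧ dz
  d(2*y^2 - 3*z^2) includes (∂/∂y)(2*y^2 - 3*z^2) dy = (4*y) dy, which multiplied by dx ∧ dz gives (-4*y) dx ∧ dy ∧ dz
  d(x*(3*y + z)) includes (∂/∂x)(x*(3*y + z)) dx = (3*y + z) dx, which multiplied by dy ∧ dz gives (3*y + z) dx ∧ dy ∧ dz
Collecting like 3-forms: d(omega) = (-y + 3*z) dx ∧ dy ∧ dz.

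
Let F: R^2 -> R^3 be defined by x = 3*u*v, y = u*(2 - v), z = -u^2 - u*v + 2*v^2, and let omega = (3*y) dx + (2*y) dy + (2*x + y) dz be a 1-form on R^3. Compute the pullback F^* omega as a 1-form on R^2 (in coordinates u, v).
F^* omega = (2*u*(-5*u*v - 2*u - 6*v^2 + 4*v + 4)) du + (4*u*(-3*u*v + 3*u + 5*v^2 + 2*v)) dv

Using F^*(f dg) = (f ∘ F) d(g ∘ F), substitute each coordinate x_i by F_i(u, v) in f_i, and replace dx_i by d F_i = (∂F_i/∂u) du + (∂F_i/∂v) dv.
  For the x component: f_1(F) = 3*u*(2 - v); d F_1 = (3*v) du + (3*u) dv
  For the y component: f_2(F) = 2*u*(2 - v); d F_2 = (2 - v) du + (-u) dv
  For the z component: f_3(F) = u*(5*v + 2); d F_3 = (-2*u - v) du + (-u + 4*v) dv
Combining and collecting du, dv coefficients:
  coeff of du: 2*u*(-5*u*v - 2*u - 6*v^2 + 4*v + 4)
  coeff of dv: 4*u*(-3*u*v + 3*u + 5*v^2 + 2*v)
F^* omega = (2*u*(-5*u*v - 2*u - 6*v^2 + 4*v + 4)) du + (4*u*(-3*u*v + 3*u + 5*v^2 + 2*v)) dv.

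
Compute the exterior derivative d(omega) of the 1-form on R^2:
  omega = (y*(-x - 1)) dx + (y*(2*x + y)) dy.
d(omega) = (x + 2*y + 1) dx ∧ dy

For a 1-form omega = sum_i f_i dx_i, the exterior derivative is
  d(omega) = sum_{i < j} (∂f_j/∂x_i - ∂f_i/∂x_j) dx_i ∧ dx_j.
  coefficient of dx ∧ dy: ∂f_2/∂x - ∂f_1/∂y = ∂(y*(2*x + y))/∂x - ∂(y*(-x - 1))/∂y = x + 2*y + 1
Assembling: d(omega) = (x + 2*y + 1) dx ∧ dy.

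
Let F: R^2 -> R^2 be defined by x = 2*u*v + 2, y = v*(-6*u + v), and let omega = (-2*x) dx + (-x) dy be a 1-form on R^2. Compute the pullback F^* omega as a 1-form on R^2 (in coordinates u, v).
F^* omega = (4*v*(u*v + 1)) du + (4*u^2*v - 4*u*v^2 + 4*u - 4*v) dv

Using F^*(f dg) = (f ∘ F) d(g ∘ F), substitute each coordinate x_i by F_i(u, v) in f_i, and replace dx_i by d F_i = (∂F_i/∂u) du + (∂F_i/∂v) dv.
  For the x component: f_1(F) = -4*u*v - 4; d F_1 = (2*v) du + (2*u) dv
  For the y component: f_2(F) = -2*u*v - 2; d F_2 = (-6*v) du + (-6*u + 2*v) dv
Combining and collecting du, dv coefficients:
  coeff of du: 4*v*(u*v + 1)
  coeff of dv: 4*u^2*v - 4*u*v^2 + 4*u - 4*v
F^* omega = (4*v*(u*v + 1)) du + (4*u^2*v - 4*u*v^2 + 4*u - 4*v) dv.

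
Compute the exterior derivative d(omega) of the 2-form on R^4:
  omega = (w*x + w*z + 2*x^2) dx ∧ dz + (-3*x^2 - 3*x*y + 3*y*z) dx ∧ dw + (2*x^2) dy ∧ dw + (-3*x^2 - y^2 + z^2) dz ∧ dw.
d(omega) = (-5*x - 3*y + z) dx ∧ dz ∧ dw + (7*x - 3*z) dx ∧ dy ∧ dw + (-2*y) dy ∧ dz ∧ dw

For a 2-form omega = sum_{i<j} g_{ij} dx_i ∧ dx_j, the exterior derivative is
  d(omega) = sum_{i<j} d(g_{ij}) ∧ dx_i ∧ dx_j = sum_{i<j, k} (∂g_{ij}/∂x_k) dx_k ∧ dx_i ∧ dx_j.
Expand each term, using dx_k ∧ dx_i ∧ dx_j = sgn(permutation) dx_{(a)} ∧ dx_{(b)} ∧ dx_{(c)} with (a < b < c) sorted:
  d(w*x + w*z + 2*x^2) includes (∂/∂w)(w*x + w*z + 2*x^2) dw = (x + z) dw, which multiplied by dx ∧ dz gives (x + z) dx ∧ dz ∧ dw
  d(-3*x^2 - 3*x*y + 3*y*z) includes (∂/∂y)(-3*x^2 - 3*x*y + 3*y*z) dy = (-3*x + 3*z) dy, which multiplied by dx ∧ dw gives (3*x - 3*z) dx ∧ dy ∧ dw
  d(-3*x^2 - 3*x*y + 3*y*z) includes (∂/∂z)(-3*x^2 - 3*x*y + 3*y*z) dz = (3*y) dz, which multiplied by dx ∧ dw gives (-3*y) dx ∧ dz ∧ dw
  d(2*x^2) includes (∂/∂x)(2*x^2) dx = (4*x) dx, which multiplied by dy ∧ dw gives (4*x) dx ∧ dy ∧ dw
  d(-3*x^2 - y^2 + z^2) includes (∂/∂x)(-3*x^2 - y^2 + z^2) dx = (-6*x) dx, which multiplied by dz ∧ dw gives (-6*x) dx ∧ dz ∧ dw
  d(-3*x^2 - y^2 + z^2) includes (∂/∂y)(-3*x^2 - y^2 + z^2) dy = (-2*y) dy, which multiplied by dz ∧ dw gives (-2*y) dy ∧ dz ∧ dw
Collecting like 3-forms: d(omega) = (-5*x - 3*y + z) dx ∧ dz ∧ dw + (7*x - 3*z) dx ∧ dy ∧ dw + (-2*y) dy ∧ dz ∧ dw.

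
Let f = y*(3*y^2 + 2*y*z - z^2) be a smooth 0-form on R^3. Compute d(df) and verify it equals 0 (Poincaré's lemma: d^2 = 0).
d(df) = 0

Step 1: df = sum_i (∂f/∂x_i) dx_i = (0) dx + (9*y^2 + 4*y*z - z^2) dy + (2*y*(y - z)) dz.
Step 2: Apply d again. Using the 1-form formula, the coefficient of dx ∧ dy in d(df) is ∂^2 f/∂x ∂y - ∂^2 f/∂y ∂x = (0) - (0) = 0 (equality of mixed partials for smooth f).
Similarly for dx ∧ dz and dy ∧ dz — all coefficients vanish. So d(df) = 0.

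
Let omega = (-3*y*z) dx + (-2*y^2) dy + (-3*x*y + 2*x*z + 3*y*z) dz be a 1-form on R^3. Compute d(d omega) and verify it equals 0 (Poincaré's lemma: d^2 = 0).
d(d omega) = 0

Step 1: d omega = sum_{i<j} (∂f_j/∂x_i - ∂f_i/∂x_j) dx_i ∧ dx_j:
  coeff of dx ∧ dy: 3*z
  coeff of dx ∧ dz: 2*z
  coeff of dy ∧ dz: -3*x + 3*z
Step 2: Apply d again to each 2-form coefficient. The only possible 3-form in R^3 is dx ∧ dy ∧ dz, with coefficient
  ∂(coeff of dy∧dz)/∂x - ∂(coeff of dx∧dz)/∂y + ∂(coeff of dx∧dy)/∂z
  = ∂/∂x (-3*x + 3*z) - ∂/∂y (2*z) + ∂/∂z (3*z).
Each of these terms simplifies to sums of mixed partials that cancel in pairs. The result is 0 (by equality of mixed partials for smooth functions — Schwarz / Clairaut).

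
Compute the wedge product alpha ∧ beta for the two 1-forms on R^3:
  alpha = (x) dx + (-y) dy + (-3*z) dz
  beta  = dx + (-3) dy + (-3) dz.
alpha ∧ beta = (-3*x + y) dx ∧ dy + (-3*x + 3*z) dx ∧ dz + (3*y - 9*z) dy ∧ dz

Distribute the wedge, using dx_i ∧ dx_j = -dx_j ∧ dx_i and dx_i ∧ dx_i = 0. For each pair (i, j) with i < j, the coefficient of dx_i ∧ dx_j in alpha ∧ beta is (alpha_i * beta_j - alpha_j * beta_i). Collecting: alpha ∧ beta = (-3*x + y) dx ∧ dy + (-3*x + 3*z) dx ∧ dz + (3*y - 9*z) dy ∧ dz.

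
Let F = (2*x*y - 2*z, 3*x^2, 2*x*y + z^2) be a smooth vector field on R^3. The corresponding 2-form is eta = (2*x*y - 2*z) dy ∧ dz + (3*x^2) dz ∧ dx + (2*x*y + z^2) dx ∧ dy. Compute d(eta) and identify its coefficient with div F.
d(eta) = (2*y + 2*z) dx ∧ dy ∧ dz; div F = 2*y + 2*z

For a 2-form in R^3 of the form above, applying d gives a 3-form with coefficient ∂P/∂x + ∂Q/∂y + ∂R/∂z:
  ∂P/∂x = 2*y
  ∂Q/∂y = 0
  ∂R/∂z = 2*z
Sum = 2*y + 2*z, which is exactly div F.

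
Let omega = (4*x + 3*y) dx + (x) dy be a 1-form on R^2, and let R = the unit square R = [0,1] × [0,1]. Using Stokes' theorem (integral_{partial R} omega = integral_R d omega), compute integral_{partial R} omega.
integral_(partial R) omega = -2

Stokes: integral_partial_R omega = integral_R d omega with d omega = (∂Q/∂x - ∂P/∂y) dx ∧ dy.
  ∂Q/∂x = 1
  ∂P/∂y = 3
  integrand = ∂Q/∂x - ∂P/∂y = -2.
Integrating over R: integral_0^1 integral_0^1 (-2) dx dy = -2.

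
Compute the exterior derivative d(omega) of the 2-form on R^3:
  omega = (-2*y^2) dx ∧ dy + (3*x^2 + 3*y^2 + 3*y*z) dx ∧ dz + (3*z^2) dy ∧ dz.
d(omega) = (-6*y - 3*z) dx ∧ dy ∧ dz

For a 2-form omega = sum_{i<j} g_{ij} dx_i ∧ dx_j, the exterior derivative is
  d(omega) = sum_{i<j} d(g_{ij}) ∧ dx_i ∧ dx_j = sum_{i<j, k} (∂g_{ij}/∂x_k) dx_k ∧ dx_i ∧ dx_j.
Expand each term, using dx_k ∧ dx_i ∧ dx_j = sgn(permutation) dx_{(a)} ∧ dx_{(b)} ∧ dx_{(c)} with (a < b < c) sorted:
  d(3*x^2 + 3*y^2 + 3*y*z) includes (∂/∂y)(3*x^2 + 3*y^2 + 3*y*z) dy = (6*y + 3*z) dy, which multiplied by dx ∧ dz gives (-6*y - 3*z) dx ∧ dy ∧ dz
Collecting like 3-forms: d(omega) = (-6*y - 3*z) dx ∧ dy ∧ dz.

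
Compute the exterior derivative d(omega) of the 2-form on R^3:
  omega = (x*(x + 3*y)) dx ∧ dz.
d(omega) = (-3*x) dx ∧ dy ∧ dz

For a 2-form omega = sum_{i<j} g_{ij} dx_i ∧ dx_j, the exterior derivative is
  d(omega) = sum_{i<j} d(g_{ij}) ∧ dx_i ∧ dx_j = sum_{i<j, k} (∂g_{ij}/∂x_k) dx_k ∧ dx_i ∧ dx_j.
Expand each term, using dx_k ∧ dx_i ∧ dx_j = sgn(permutation) dx_{(a)} ∧ dx_{(b)} ∧ dx_{(c)} with (a < b < c) sorted:
  d(x*(x + 3*y)) includes (∂/∂y)(x*(x + 3*y)) dy = (3*x) dy, which multiplied by dx ∧ dz gives (-3*x) dx ∧ dy ∧ dz
Collecting like 3-forms: d(omega) = (-3*x) dx ∧ dy ∧ dz.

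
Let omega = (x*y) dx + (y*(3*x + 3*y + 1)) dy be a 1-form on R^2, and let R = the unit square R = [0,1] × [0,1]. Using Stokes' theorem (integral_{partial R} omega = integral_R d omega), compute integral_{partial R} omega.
integral_(partial R) omega = 1

Stokes: integral_partial_R omega = integral_R d omega with d omega = (∂Q/∂x - ∂P/∂y) dx ∧ dy.
  ∂Q/∂x = 3*y
  ∂P/∂y = x
  integrand = ∂Q/∂x - ∂P/∂y = -x + 3*y.
Integrating over R: integral_0^1 integral_0^1 (-x + 3*y) dx dy = 1.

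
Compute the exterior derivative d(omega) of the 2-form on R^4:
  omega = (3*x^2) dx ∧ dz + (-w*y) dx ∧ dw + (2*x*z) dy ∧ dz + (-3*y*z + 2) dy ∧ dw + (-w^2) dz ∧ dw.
d(omega) = (w) dx ∧ dy ∧ dw + (2*z) dx ∧ dy ∧ dz + (3*y) dy ∧ dz ∧ dw

For a 2-form omega = sum_{i<j} g_{ij} dx_i ∧ dx_j, the exterior derivative is
  d(omega) = sum_{i<j} d(g_{ij}) ∧ dx_i ∧ dx_j = sum_{i<j, k} (∂g_{ij}/∂x_k) dx_k ∧ dx_i ∧ dx_j.
Expand each term, using dx_k ∧ dx_i ∧ dx_j = sgn(permutation) dx_{(a)} ∧ dx_{(b)} ∧ dx_{(c)} with (a < b < c) sorted:
  d(-w*y) includes (∂/∂y)(-w*y) dy = (-w) dy, which multiplied by dx ∧ dw gives (w) dx ∧ dy ∧ dw
  d(2*x*z) includes (∂/∂x)(2*x*z) dx = (2*z) dx, which multiplied by dy ∧ dz gives (2*z) dx ∧ dy ∧ dz
  d(-3*y*z + 2) includes (∂/∂z)(-3*y*z + 2) dz = (-3*y) dz, which multiplied by dy ∧ dw gives (3*y) dy ∧ dz ∧ dw
Collecting like 3-forms: d(omega) = (w) dx ∧ dy ∧ dw + (2*z) dx ∧ dy ∧ dz + (3*y) dy ∧ dz ∧ dw.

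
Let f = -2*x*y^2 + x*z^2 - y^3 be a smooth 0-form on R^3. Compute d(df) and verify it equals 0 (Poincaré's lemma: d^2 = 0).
d(df) = 0

Step 1: df = sum_i (∂f/∂x_i) dx_i = (-2*y^2 + z^2) dx + (y*(-4*x - 3*y)) dy + (2*x*z) dz.
Step 2: Apply d again. Using the 1-form formula, the coefficient of dx ∧ dy in d(df) is ∂^2 f/∂x ∂y - ∂^2 f/∂y ∂x = (-4*y) - (-4*y) = 0 (equality of mixed partials for smooth f).
Similarly for dx ∧ dz and dy ∧ dz — all coefficients vanish. So d(df) = 0.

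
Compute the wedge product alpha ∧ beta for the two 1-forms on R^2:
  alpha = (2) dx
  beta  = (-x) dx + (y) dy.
alpha ∧ beta = (2*y) dx ∧ dy

Distribute the wedge, using dx_i ∧ dx_j = -dx_j ∧ dx_i and dx_i ∧ dx_i = 0. For each pair (i, j) with i < j, the coefficient of dx_i ∧ dx_j in alpha ∧ beta is (alpha_i * beta_j - alpha_j * beta_i). Collecting: alpha ∧ beta = (2*y) dx ∧ dy.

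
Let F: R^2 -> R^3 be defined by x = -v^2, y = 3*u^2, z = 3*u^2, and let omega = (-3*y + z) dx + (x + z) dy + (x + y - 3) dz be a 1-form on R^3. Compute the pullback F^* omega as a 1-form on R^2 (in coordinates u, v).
F^* omega = (6*u*(6*u^2 - 2*v^2 - 3)) du + (12*u^2*v) dv

Using F^*(f dg) = (f ∘ F) d(g ∘ F), substitute each coordinate x_i by F_i(u, v) in f_i, and replace dx_i by d F_i = (∂F_i/∂u) du + (∂F_i/∂v) dv.
  For the x component: f_1(F) = -6*u^2; d F_1 = (0) du + (-2*v) dv
  For the y component: f_2(F) = 3*u^2 - v^2; d F_2 = (6*u) du + (0) dv
  For the z component: f_3(F) = 3*u^2 - v^2 - 3; d F_3 = (6*u) du + (0) dv
Combining and collecting du, dv coefficients:
  coeff of du: 6*u*(6*u^2 - 2*v^2 - 3)
  coeff of dv: 12*u^2*v
F^* omega = (6*u*(6*u^2 - 2*v^2 - 3)) du + (12*u^2*v) dv.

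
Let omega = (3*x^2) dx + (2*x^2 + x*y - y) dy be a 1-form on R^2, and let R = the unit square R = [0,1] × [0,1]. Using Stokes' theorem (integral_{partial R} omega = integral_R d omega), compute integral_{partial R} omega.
integral_(partial R) omega = 5/2

Stokes: integral_partial_R omega = integral_R d omega with d omega = (∂Q/∂x - ∂P/∂y) dx ∧ dy.
  ∂Q/∂x = 4*x + y
  ∂P/∂y = 0
  integrand = ∂Q/∂x - ∂P/∂y = 4*x + y.
Integrating over R: integral_0^1 integral_0^1 (4*x + y) dx dy = 5/2.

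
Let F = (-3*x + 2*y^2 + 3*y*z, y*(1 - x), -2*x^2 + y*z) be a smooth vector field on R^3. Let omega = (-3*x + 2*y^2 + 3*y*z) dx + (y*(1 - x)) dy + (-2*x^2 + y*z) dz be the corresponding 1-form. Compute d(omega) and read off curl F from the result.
d(omega) = (z) dy ∧ dz + (4*x + 3*y) dz ∧ dx + (-5*y - 3*z) dx ∧ dy; curl F = (z, 4*x + 3*y, -5*y - 3*z)

d omega = sum_{i<j} (∂f_j/∂x_i - ∂f_i/∂x_j) dx_i ∧ dx_j. Under the identification (dy ∧ dz, dz ∧ dx, dx ∧ dy) ↔ (e_x, e_y, e_z), the coefficients are exactly the components of curl F. Compute:
  ∂R/∂y - ∂Q/∂z = (z) - (0) = z
  ∂P/∂z - ∂R/∂x = (3*y) - (-4*x) = 4*x + 3*y
  ∂Q/∂x - ∂P/∂y = (-y) - (4*y + 3*z) = -5*y - 3*z.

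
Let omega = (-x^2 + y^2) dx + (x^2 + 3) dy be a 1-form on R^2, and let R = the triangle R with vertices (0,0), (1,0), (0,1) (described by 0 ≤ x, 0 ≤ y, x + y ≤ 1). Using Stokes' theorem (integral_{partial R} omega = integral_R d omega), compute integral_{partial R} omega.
integral_(partial R) omega = 0

Stokes: integral_partial_R omega = integral_R d omega with d omega = (∂Q/∂x - ∂P/∂y) dx ∧ dy.
  ∂Q/∂x = 2*x
  ∂P/∂y = 2*y
  integrand = ∂Q/∂x - ∂P/∂y = 2*x - 2*y.
Integrating over R: integral_0^1 integral_0^{1-x} (2*x - 2*y) dy dx = 0.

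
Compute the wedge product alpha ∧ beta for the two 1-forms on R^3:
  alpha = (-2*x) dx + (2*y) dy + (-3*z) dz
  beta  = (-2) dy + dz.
alpha ∧ beta = (4*x) dx ∧ dy + (-2*x) dx ∧ dz + (2*y - 6*z) dy ∧ dz

Distribute the wedge, using dx_i ∧ dx_j = -dx_j ∧ dx_i and dx_i ∧ dx_i = 0. For each pair (i, j) with i < j, the coefficient of dx_i ∧ dx_j in alpha ∧ beta is (alpha_i * beta_j - alpha_j * beta_i). Collecting: alpha ∧ beta = (4*x) dx ∧ dy + (-2*x) dx ∧ dz + (2*y - 6*z) dy ∧ dz.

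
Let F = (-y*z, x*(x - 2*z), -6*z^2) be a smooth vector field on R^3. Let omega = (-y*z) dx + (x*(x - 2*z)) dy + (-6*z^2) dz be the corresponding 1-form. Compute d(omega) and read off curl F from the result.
d(omega) = (2*x) dy ∧ dz + (-y) dz ∧ dx + (2*x - z) dx ∧ dy; curl F = (2*x, -y, 2*x - z)

d omega = sum_{i<j} (∂f_j/∂x_i - ∂f_i/∂x_j) dx_i ∧ dx_j. Under the identification (dy ∧ dz, dz ∧ dx, dx ∧ dy) ↔ (e_x, e_y, e_z), the coefficients are exactly the components of curl F. Compute:
  ∂R/∂y - ∂Q/∂z = (0) - (-2*x) = 2*x
  ∂P/∂z - ∂R/∂x = (-y) - (0) = -y
  ∂Q/∂x - ∂P/∂y = (2*x - 2*z) - (-z) = 2*x - z.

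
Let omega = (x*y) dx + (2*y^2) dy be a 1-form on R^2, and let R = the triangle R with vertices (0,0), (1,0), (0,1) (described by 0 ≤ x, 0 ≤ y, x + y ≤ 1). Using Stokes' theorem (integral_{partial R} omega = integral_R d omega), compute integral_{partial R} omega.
integral_(partial R) omega = -1/6

Stokes: integral_partial_R omega = integral_R d omega with d omega = (∂Q/∂x - ∂P/∂y) dx ∧ dy.
  ∂Q/∂x = 0
  ∂P/∂y = x
  integrand = ∂Q/∂x - ∂P/∂y = -x.
Integrating over R: integral_0^1 integral_0^{1-x} (-x) dy dx = -1/6.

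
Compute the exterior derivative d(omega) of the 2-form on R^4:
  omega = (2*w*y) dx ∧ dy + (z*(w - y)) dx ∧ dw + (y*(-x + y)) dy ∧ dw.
d(omega) = (y + z) dx ∧ dy ∧ dw + (-w + y) dx ∧ dz ∧ dw

For a 2-form omega = sum_{i<j} g_{ij} dx_i ∧ dx_j, the exterior derivative is
  d(omega) = sum_{i<j} d(g_{ij}) ∧ dx_i ∧ dx_j = sum_{i<j, k} (∂g_{ij}/∂x_k) dx_k ∧ dx_i ∧ dx_j.
Expand each term, using dx_k ∧ dx_i ∧ dx_j = sgn(permutation) dx_{(a)} ∧ dx_{(b)} ∧ dx_{(c)} with (a < b < c) sorted:
  d(2*w*y) includes (∂/∂w)(2*w*y) dw = (2*y) dw, which multiplied by dx ∧ dy gives (2*y) dx ∧ dy ∧ dw
  d(z*(w - y)) includes (∂/∂y)(z*(w - y)) dy = (-z) dy, which multiplied by dx ∧ dw gives (z) dx ∧ dy ∧ dw
  d(z*(w - y)) includes (∂/∂z)(z*(w - y)) dz = (w - y) dz, which multiplied by dx ∧ dw gives (-w + y) dx ∧ dz ∧ dw
  d(y*(-x + y)) includes (∂/∂x)(y*(-x + y)) dx = (-y) dx, which multiplied by dy ∧ dw gives (-y) dx ∧ dy ∧ dw
Collecting like 3-forms: d(omega) = (y + z) dx ∧ dy ∧ dw + (-w + y) dx ∧ dz ∧ dw.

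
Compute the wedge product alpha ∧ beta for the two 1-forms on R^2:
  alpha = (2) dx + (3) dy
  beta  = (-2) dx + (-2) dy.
alpha ∧ beta = (2) dx ∧ dy

Distribute the wedge, using dx_i ∧ dx_j = -dx_j ∧ dx_i and dx_i ∧ dx_i = 0. For each pair (i, j) with i < j, the coefficient of dx_i ∧ dx_j in alpha ∧ beta is (alpha_i * beta_j - alpha_j * beta_i). Collecting: alpha ∧ beta = (2) dx ∧ dy.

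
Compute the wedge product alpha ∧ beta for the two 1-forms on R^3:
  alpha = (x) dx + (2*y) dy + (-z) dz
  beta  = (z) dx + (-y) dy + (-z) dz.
alpha ∧ beta = (-y*(x + 2*z)) dx ∧ dy + (z*(-x + z)) dx ∧ dz + (-3*y*z) dy ∧ dz

Distribute the wedge, using dx_i ∧ dx_j = -dx_j ∧ dx_i and dx_i ∧ dx_i = 0. For each pair (i, j) with i < j, the coefficient of dx_i ∧ dx_j in alpha ∧ beta is (alpha_i * beta_j - alpha_j * beta_i). Collecting: alpha ∧ beta = (-y*(x + 2*z)) dx ∧ dy + (z*(-x + z)) dx ∧ dz + (-3*y*z) dy ∧ dz.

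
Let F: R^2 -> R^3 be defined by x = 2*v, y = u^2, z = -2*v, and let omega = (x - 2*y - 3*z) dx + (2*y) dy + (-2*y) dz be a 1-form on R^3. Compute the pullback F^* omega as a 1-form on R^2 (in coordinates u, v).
F^* omega = (4*u^3) du + (16*v) dv

Using F^*(f dg) = (f ∘ F) d(g ∘ F), substitute each coordinate x_i by F_i(u, v) in f_i, and replace dx_i by d F_i = (∂F_i/∂u) du + (∂F_i/∂v) dv.
  For the x component: f_1(F) = -2*u^2 + 8*v; d F_1 = (0) du + (2) dv
  For the y component: f_2(F) = 2*u^2; d F_2 = (2*u) du + (0) dv
  For the z component: f_3(F) = -2*u^2; d F_3 = (0) du + (-2) dv
Combining and collecting du, dv coefficients:
  coeff of du: 4*u^3
  coeff of dv: 16*v
F^* omega = (4*u^3) du + (16*v) dv.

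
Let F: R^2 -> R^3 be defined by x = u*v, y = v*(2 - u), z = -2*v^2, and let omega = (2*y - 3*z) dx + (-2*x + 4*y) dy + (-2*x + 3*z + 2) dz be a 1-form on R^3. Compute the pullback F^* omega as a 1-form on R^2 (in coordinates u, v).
F^* omega = (v^2*(4*u + 6*v - 4)) du + (2*v*(2*u^2 + 7*u*v - 8*u + 12*v^2 + 4)) dv

Using F^*(f dg) = (f ∘ F) d(g ∘ F), substitute each coordinate x_i by F_i(u, v) in f_i, and replace dx_i by d F_i = (∂F_i/∂u) du + (∂F_i/∂v) dv.
  For the x component: f_1(F) = 2*v*(-u + 3*v + 2); d F_1 = (v) du + (u) dv
  For the y component: f_2(F) = 2*v*(4 - 3*u); d F_2 = (-v) du + (2 - u) dv
  For the z component: f_3(F) = -2*u*v - 6*v^2 + 2; d F_3 = (0) du + (-4*v) dv
Combining and collecting du, dv coefficients:
  coeff of du: v^2*(4*u + 6*v - 4)
  coeff of dv: 2*v*(2*u^2 + 7*u*v - 8*u + 12*v^2 + 4)
F^* omega = (v^2*(4*u + 6*v - 4)) du + (2*v*(2*u^2 + 7*u*v - 8*u + 12*v^2 + 4)) dv.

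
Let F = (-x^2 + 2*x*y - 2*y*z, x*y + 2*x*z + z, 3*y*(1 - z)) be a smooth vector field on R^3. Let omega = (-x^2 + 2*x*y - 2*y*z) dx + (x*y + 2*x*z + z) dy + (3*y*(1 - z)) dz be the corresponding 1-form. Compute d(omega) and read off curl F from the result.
d(omega) = (-2*x - 3*z + 2) dy ∧ dz + (-2*y) dz ∧ dx + (-2*x + y + 4*z) dx ∧ dy; curl F = (-2*x - 3*z + 2, -2*y, -2*x + y + 4*z)

d omega = sum_{i<j} (∂f_j/∂x_i - ∂f_i/∂x_j) dx_i ∧ dx_j. Under the identification (dy ∧ dz, dz ∧ dx, dx ∧ dy) ↔ (e_x, e_y, e_z), the coefficients are exactly the components of curl F. Compute:
  ∂R/∂y - ∂Q/∂z = (3 - 3*z) - (2*x + 1) = -2*x - 3*z + 2
  ∂P/∂z - ∂R/∂x = (-2*y) - (0) = -2*y
  ∂Q/∂x - ∂P/∂y = (y + 2*z) - (2*x - 2*z) = -2*x + y + 4*z.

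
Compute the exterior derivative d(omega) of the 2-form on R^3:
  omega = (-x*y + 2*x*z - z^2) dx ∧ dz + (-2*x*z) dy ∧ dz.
d(omega) = (x - 2*z) dx ∧ dy ∧ dz

For a 2-form omega = sum_{i<j} g_{ij} dx_i ∧ dx_j, the exterior derivative is
  d(omega) = sum_{i<j} d(g_{ij}) ∧ dx_i ∧ dx_j = sum_{i<j, k} (∂g_{ij}/∂x_k) dx_k ∧ dx_i ∧ dx_j.
Expand each term, using dx_k ∧ dx_i ∧ dx_j = sgn(permutation) dx_{(a)} ∧ dx_{(b)} ∧ dx_{(c)} with (a < b < c) sorted:
  d(-x*y + 2*x*z - z^2) includes (∂/∂y)(-x*y + 2*x*z - z^2) dy = (-x) dy, which multiplied by dx ∧ dz gives (x) dx ∧ dy ∧ dz
  d(-2*x*z) includes (∂/∂x)(-2*x*z) dx = (-2*z) dx, which multiplied by dy ∧ dz gives (-2*z) dx ∧ dy ∧ dz
Collecting like 3-forms: d(omega) = (x - 2*z) dx ∧ dy ∧ dz.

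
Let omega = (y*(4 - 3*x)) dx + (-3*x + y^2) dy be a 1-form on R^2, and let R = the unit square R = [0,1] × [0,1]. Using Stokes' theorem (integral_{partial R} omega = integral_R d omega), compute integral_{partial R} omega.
integral_(partial R) omega = -11/2

Stokes: integral_partial_R omega = integral_R d omega with d omega = (∂Q/∂x - ∂P/∂y) dx ∧ dy.
  ∂Q/∂x = -3
  ∂P/∂y = 4 - 3*x
  integrand = ∂Q/∂x - ∂P/∂y = 3*x - 7.
Integrating over R: integral_0^1 integral_0^1 (3*x - 7) dx dy = -11/2.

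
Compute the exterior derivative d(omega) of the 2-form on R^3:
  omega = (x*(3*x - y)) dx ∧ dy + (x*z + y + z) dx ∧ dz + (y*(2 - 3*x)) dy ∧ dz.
d(omega) = (-3*y - 1) dx ∧ dy ∧ dz

For a 2-form omega = sum_{i<j} g_{ij} dx_i ∧ dx_j, the exterior derivative is
  d(omega) = sum_{i<j} d(g_{ij}) ∧ dx_i ∧ dx_j = sum_{i<j, k} (∂g_{ij}/∂x_k) dx_k ∧ dx_i ∧ dx_j.
Expand each term, using dx_k ∧ dx_i ∧ dx_j = sgn(permutation) dx_{(a)} ∧ dx_{(b)} ∧ dx_{(c)} with (a < b < c) sorted:
  d(x*z + y + z) includes (∂/∂y)(x*z + y + z) dy = (1) dy, which multiplied by dx ∧ dz gives (-1) dx ∧ dy ∧ dz
  d(y*(2 - 3*x)) includes (∂/∂x)(y*(2 - 3*x)) dx = (-3*y) dx, which multiplied by dy ∧ dz gives (-3*y) dx ∧ dy ∧ dz
Collecting like 3-forms: d(omega) = (-3*y - 1) dx ∧ dy ∧ dz.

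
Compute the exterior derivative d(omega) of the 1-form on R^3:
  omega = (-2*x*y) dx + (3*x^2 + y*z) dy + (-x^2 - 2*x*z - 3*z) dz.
d(omega) = (8*x) dx ∧ dy + (-2*x - 2*z) dx ∧ dz + (-y) dy ∧ dz

For a 1-form omega = sum_i f_i dx_i, the exterior derivative is
  d(omega) = sum_{i < j} (∂f_j/∂x_i - ∂f_i/∂x_j) dx_i ∧ dx_j.
  coefficient of dx ∧ dy: ∂f_2/∂x - ∂f_1/∂y = ∂(3*x^2 + y*z)/∂x - ∂(-2*x*y)/∂y = 8*x
  coefficient of dx ∧ dz: ∂f_3/∂x - ∂f_1/∂z = ∂(-x^2 - 2*x*z - 3*z)/∂x - ∂(-2*x*y)/∂z = -2*x - 2*z
  coefficient of dy ∧ dz: ∂f_3/∂y - ∂f_2/∂z = ∂(-x^2 - 2*x*z - 3*z)/∂y - ∂(3*x^2 + y*z)/∂z = -y
Assembling: d(omega) = (8*x) dx ∧ dy + (-2*x - 2*z) dx ∧ dz + (-y) dy ∧ dz.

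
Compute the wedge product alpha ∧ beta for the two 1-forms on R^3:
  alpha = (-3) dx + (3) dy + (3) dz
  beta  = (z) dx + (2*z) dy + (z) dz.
alpha ∧ beta = (-9*z) dx ∧ dy + (-6*z) dx ∧ dz + (-3*z) dy ∧ dz

Distribute the wedge, using dx_i ∧ dx_j = -dx_j ∧ dx_i and dx_i ∧ dx_i = 0. For each pair (i, j) with i < j, the coefficient of dx_i ∧ dx_j in alpha ∧ beta is (alpha_i * beta_j - alpha_j * beta_i). Collecting: alpha ∧ beta = (-9*z) dx ∧ dy + (-6*z) dx ∧ dz + (-3*z) dy ∧ dz.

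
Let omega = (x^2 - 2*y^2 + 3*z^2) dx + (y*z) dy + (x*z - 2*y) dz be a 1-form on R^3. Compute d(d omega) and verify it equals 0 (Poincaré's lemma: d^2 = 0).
d(d omega) = 0

Step 1: d omega = sum_{i<j} (∂f_j/∂x_i - ∂f_i/∂x_j) dx_i ∧ dx_j:
  coeff of dx ∧ dy: 4*y
  coeff of dx ∧ dz: -5*z
  coeff of dy ∧ dz: -y - 2
Step 2: Apply d again to each 2-form coefficient. The only possible 3-form in R^3 is dx ∧ dy ∧ dz, with coefficient
  ∂(coeff of dy∧dz)/∂x - ∂(coeff of dx∧dz)/∂y + ∂(coeff of dx∧dy)/∂z
  = ∂/∂x (-y - 2) - ∂/∂y (-5*z) + ∂/∂z (4*y).
Each of these terms simplifies to sums of mixed partials that cancel in pairs. The result is 0 (by equality of mixed partials for smooth functions — Schwarz / Clairaut).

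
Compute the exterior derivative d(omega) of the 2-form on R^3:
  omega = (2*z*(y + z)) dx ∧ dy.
d(omega) = (2*y + 4*z) dx ∧ dy ∧ dz

For a 2-form omega = sum_{i<j} g_{ij} dx_i ∧ dx_j, the exterior derivative is
  d(omega) = sum_{i<j} d(g_{ij}) ∧ dx_i ∧ dx_j = sum_{i<j, k} (∂g_{ij}/∂x_k) dx_k ∧ dx_i ∧ dx_j.
Expand each term, using dx_k ∧ dx_i ∧ dx_j = sgn(permutation) dx_{(a)} ∧ dx_{(b)} ∧ dx_{(c)} with (a < b < c) sorted:
  d(2*z*(y + z)) includes (∂/∂z)(2*z*(y + z)) dz = (2*y + 4*z) dz, which multiplied by dx ∧ dy gives (2*y + 4*z) dx ∧ dy ∧ dz
Collecting like 3-forms: d(omega) = (2*y + 4*z) dx ∧ dy ∧ dz.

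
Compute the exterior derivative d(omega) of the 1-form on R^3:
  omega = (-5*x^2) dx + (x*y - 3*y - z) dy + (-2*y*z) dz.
d(omega) = (y) dx ∧ dy + (1 - 2*z) dy ∧ dz

For a 1-form omega = sum_i f_i dx_i, the exterior derivative is
  d(omega) = sum_{i < j} (∂f_j/∂x_i - ∂f_i/∂x_j) dx_i ∧ dx_j.
  coefficient of dx ∧ dy: ∂f_2/∂x - ∂f_1/∂y = ∂(x*y - 3*y - z)/∂x - ∂(-5*x^2)/∂y = y
  coefficient of dy ∧ dz: ∂f_3/∂y - ∂f_2/∂z = ∂(-2*y*z)/∂y - ∂(x*y - 3*y - z)/∂z = 1 - 2*z
Assembling: d(omega) = (y) dx ∧ dy + (1 - 2*z) dy ∧ dz.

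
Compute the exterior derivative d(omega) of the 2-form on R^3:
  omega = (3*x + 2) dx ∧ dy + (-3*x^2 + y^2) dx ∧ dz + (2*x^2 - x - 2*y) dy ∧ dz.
d(omega) = (4*x - 2*y - 1) dx ∧ dy ∧ dz

For a 2-form omega = sum_{i<j} g_{ij} dx_i ∧ dx_j, the exterior derivative is
  d(omega) = sum_{i<j} d(g_{ij}) ∧ dx_i ∧ dx_j = sum_{i<j, k} (∂g_{ij}/∂x_k) dx_k ∧ dx_i ∧ dx_j.
Expand each term, using dx_k ∧ dx_i ∧ dx_j = sgn(permutation) dx_{(a)} ∧ dx_{(b)} ∧ dx_{(c)} with (a < b < c) sorted:
  d(-3*x^2 + y^2) includes (∂/∂y)(-3*x^2 + y^2) dy = (2*y) dy, which multiplied by dx ∧ dz gives (-2*y) dx ∧ dy ∧ dz
  d(2*x^2 - x - 2*y) includes (∂/∂x)(2*x^2 - x - 2*y) dx = (4*x - 1) dx, which multiplied by dy ∧ dz gives (4*x - 1) dx ∧ dy ∧ dz
Collecting like 3-forms: d(omega) = (4*x - 2*y - 1) dx ∧ dy ∧ dz.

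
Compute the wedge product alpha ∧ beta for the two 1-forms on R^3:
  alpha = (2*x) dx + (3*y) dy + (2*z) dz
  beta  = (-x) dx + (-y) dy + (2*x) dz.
alpha ∧ beta = (x*y) dx ∧ dy + (2*x*(2*x + z)) dx ∧ dz + (2*y*(3*x + z)) dy ∧ dz

Distribute the wedge, using dx_i ∧ dx_j = -dx_j ∧ dx_i and dx_i ∧ dx_i = 0. For each pair (i, j) with i < j, the coefficient of dx_i ∧ dx_j in alpha ∧ beta is (alpha_i * beta_j - alpha_j * beta_i). Collecting: alpha ∧ beta = (x*y) dx ∧ dy + (2*x*(2*x + z)) dx ∧ dz + (2*y*(3*x + z)) dy ∧ dz.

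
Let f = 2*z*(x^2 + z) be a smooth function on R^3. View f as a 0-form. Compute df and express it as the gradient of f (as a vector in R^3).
df = (4*x*z) dx + (0) dy + (2*x^2 + 4*z) dz; grad f = (4*x*z, 0, 2*x^2 + 4*z)

For a 0-form f, d f = (∂f/∂x) dx + (∂f/∂y) dy + (∂f/∂z) dz. The components of the vector representation are exactly the entries of grad f in Cartesian coordinates:
  ∂f/∂x = 4*x*z
  ∂f/∂y = 0
  ∂f/∂z = 2*x^2 + 4*z.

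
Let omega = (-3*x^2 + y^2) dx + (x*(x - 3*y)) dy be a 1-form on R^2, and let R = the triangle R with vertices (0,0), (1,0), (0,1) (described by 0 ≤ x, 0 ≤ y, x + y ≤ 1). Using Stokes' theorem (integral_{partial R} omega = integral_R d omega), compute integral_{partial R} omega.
integral_(partial R) omega = -1/2

Stokes: integral_partial_R omega = integral_R d omega with d omega = (∂Q/∂x - ∂P/∂y) dx ∧ dy.
  ∂Q/∂x = 2*x - 3*y
  ∂P/∂y = 2*y
  integrand = ∂Q/∂x - ∂P/∂y = 2*x - 5*y.
Integrating over R: integral_0^1 integral_0^{1-x} (2*x - 5*y) dy dx = -1/2.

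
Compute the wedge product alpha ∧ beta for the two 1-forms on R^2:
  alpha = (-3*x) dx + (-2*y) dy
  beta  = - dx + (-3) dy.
alpha ∧ beta = (9*x - 2*y) dx ∧ dy

Distribute the wedge, using dx_i ∧ dx_j = -dx_j ∧ dx_i and dx_i ∧ dx_i = 0. For each pair (i, j) with i < j, the coefficient of dx_i ∧ dx_j in alpha ∧ beta is (alpha_i * beta_j - alpha_j * beta_i). Collecting: alpha ∧ beta = (9*x - 2*y) dx ∧ dy.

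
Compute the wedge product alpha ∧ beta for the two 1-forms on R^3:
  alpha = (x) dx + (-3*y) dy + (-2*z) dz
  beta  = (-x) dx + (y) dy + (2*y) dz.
alpha ∧ beta = (-2*x*y) dx ∧ dy + (2*x*(y - z)) dx ∧ dz + (2*y*(-3*y + z)) dy ∧ dz

Distribute the wedge, using dx_i ∧ dx_j = -dx_j ∧ dx_i and dx_i ∧ dx_i = 0. For each pair (i, j) with i < j, the coefficient of dx_i ∧ dx_j in alpha ∧ beta is (alpha_i * beta_j - alpha_j * beta_i). Collecting: alpha ∧ beta = (-2*x*y) dx ∧ dy + (2*x*(y - z)) dx ∧ dz + (2*y*(-3*y + z)) dy ∧ dz.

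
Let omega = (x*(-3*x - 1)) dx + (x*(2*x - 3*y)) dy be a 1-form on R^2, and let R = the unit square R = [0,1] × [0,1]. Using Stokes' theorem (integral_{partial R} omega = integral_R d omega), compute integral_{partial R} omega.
integral_(partial R) omega = 1/2

Stokes: integral_partial_R omega = integral_R d omega with d omega = (∂Q/∂x - ∂P/∂y) dx ∧ dy.
  ∂Q/∂x = 4*x - 3*y
  ∂P/∂y = 0
  integrand = ∂Q/∂x - ∂P/∂y = 4*x - 3*y.
Integrating over R: integral_0^1 integral_0^1 (4*x - 3*y) dx dy = 1/2.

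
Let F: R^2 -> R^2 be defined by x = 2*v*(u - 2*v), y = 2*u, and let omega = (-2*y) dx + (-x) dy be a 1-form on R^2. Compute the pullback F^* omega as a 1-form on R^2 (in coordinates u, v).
F^* omega = (4*v*(-3*u + 2*v)) du + (8*u*(-u + 4*v)) dv

Using F^*(f dg) = (f ∘ F) d(g ∘ F), substitute each coordinate x_i by F_i(u, v) in f_i, and replace dx_i by d F_i = (∂F_i/∂u) du + (∂F_i/∂v) dv.
  For the x component: f_1(F) = -4*u; d F_1 = (2*v) du + (2*u - 8*v) dv
  For the y component: f_2(F) = 2*v*(-u + 2*v); d F_2 = (2) du + (0) dv
Combining and collecting du, dv coefficients:
  coeff of du: 4*v*(-3*u + 2*v)
  coeff of dv: 8*u*(-u + 4*v)
F^* omega = (4*v*(-3*u + 2*v)) du + (8*u*(-u + 4*v)) dv.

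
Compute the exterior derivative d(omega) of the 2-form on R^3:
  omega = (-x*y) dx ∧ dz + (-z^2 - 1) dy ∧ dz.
d(omega) = (x) dx ∧ dy ∧ dz

For a 2-form omega = sum_{i<j} g_{ij} dx_i ∧ dx_j, the exterior derivative is
  d(omega) = sum_{i<j} d(g_{ij}) ∧ dx_i ∧ dx_j = sum_{i<j, k} (∂g_{ij}/∂x_k) dx_k ∧ dx_i ∧ dx_j.
Expand each term, using dx_k ∧ dx_i ∧ dx_j = sgn(permutation) dx_{(a)} ∧ dx_{(b)} ∧ dx_{(c)} with (a < b < c) sorted:
  d(-x*y) includes (∂/∂y)(-x*y) dy = (-x) dy, which multiplied by dx ∧ dz gives (x) dx ∧ dy ∧ dz
Collecting like 3-forms: d(omega) = (x) dx ∧ dy ∧ dz.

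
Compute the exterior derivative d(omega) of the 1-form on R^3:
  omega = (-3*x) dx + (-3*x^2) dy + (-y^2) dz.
d(omega) = (-6*x) dx ∧ dy + (-2*y) dy ∧ dz

For a 1-form omega = sum_i f_i dx_i, the exterior derivative is
  d(omega) = sum_{i < j} (∂f_j/∂x_i - ∂f_i/∂x_j) dx_i ∧ dx_j.
  coefficient of dx ∧ dy: ∂f_2/∂x - ∂f_1/∂y = ∂(-3*x^2)/∂x - ∂(-3*x)/∂y = -6*x
  coefficient of dy ∧ dz: ∂f_3/∂y - ∂f_2/∂z = ∂(-y^2)/∂y - ∂(-3*x^2)/∂z = -2*y
Assembling: d(omega) = (-6*x) dx ∧ dy + (-2*y) dy ∧ dz.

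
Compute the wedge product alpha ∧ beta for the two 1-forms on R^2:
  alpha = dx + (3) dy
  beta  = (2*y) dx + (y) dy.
alpha ∧ beta = (-5*y) dx ∧ dy

Distribute the wedge, using dx_i ∧ dx_j = -dx_j ∧ dx_i and dx_i ∧ dx_i = 0. For each pair (i, j) with i < j, the coefficient of dx_i ∧ dx_j in alpha ∧ beta is (alpha_i * beta_j - alpha_j * beta_i). Collecting: alpha ∧ beta = (-5*y) dx ∧ dy.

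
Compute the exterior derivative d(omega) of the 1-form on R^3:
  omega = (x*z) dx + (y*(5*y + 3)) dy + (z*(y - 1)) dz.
d(omega) = (-x) dx ∧ dz + (z) dy ∧ dz

For a 1-form omega = sum_i f_i dx_i, the exterior derivative is
  d(omega) = sum_{i < j} (∂f_j/∂x_i - ∂f_i/∂x_j) dx_i ∧ dx_j.
  coefficient of dx ∧ dz: ∂f_3/∂x - ∂f_1/∂z = ∂(z*(y - 1))/∂x - ∂(x*z)/∂z = -x
  coefficient of dy ∧ dz: ∂f_3/∂y - ∂f_2/∂z = ∂(z*(y - 1))/∂y - ∂(y*(5*y + 3))/∂z = z
Assembling: d(omega) = (-x) dx ∧ dz + (z) dy ∧ dz.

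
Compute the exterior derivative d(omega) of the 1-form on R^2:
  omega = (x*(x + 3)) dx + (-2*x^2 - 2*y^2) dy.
d(omega) = (-4*x) dx ∧ dy

For a 1-form omega = sum_i f_i dx_i, the exterior derivative is
  d(omega) = sum_{i < j} (∂f_j/∂x_i - ∂f_i/∂x_j) dx_i ∧ dx_j.
  coefficient of dx ∧ dy: ∂f_2/∂x - ∂f_1/∂y = ∂(-2*x^2 - 2*y^2)/∂x - ∂(x*(x + 3))/∂y = -4*x
Assembling: d(omega) = (-4*x) dx ∧ dy.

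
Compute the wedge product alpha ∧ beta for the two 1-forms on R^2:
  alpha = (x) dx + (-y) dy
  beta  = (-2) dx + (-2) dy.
alpha ∧ beta = (-2*x - 2*y) dx ∧ dy

Distribute the wedge, using dx_i ∧ dx_j = -dx_j ∧ dx_i and dx_i ∧ dx_i = 0. For each pair (i, j) with i < j, the coefficient of dx_i ∧ dx_j in alpha ∧ beta is (alpha_i * beta_j - alpha_j * beta_i). Collecting: alpha ∧ beta = (-2*x - 2*y) dx ∧ dy.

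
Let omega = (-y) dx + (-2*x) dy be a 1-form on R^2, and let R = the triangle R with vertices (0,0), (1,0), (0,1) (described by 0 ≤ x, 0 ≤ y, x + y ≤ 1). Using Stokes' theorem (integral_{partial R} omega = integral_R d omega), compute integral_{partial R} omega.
integral_(partial R) omega = -1/2

Stokes: integral_partial_R omega = integral_R d omega with d omega = (∂Q/∂x - ∂P/∂y) dx ∧ dy.
  ∂Q/∂x = -2
  ∂P/∂y = -1
  integrand = ∂Q/∂x - ∂P/∂y = -1.
Integrating over R: integral_0^1 integral_0^{1-x} (-1) dy dx = -1/2.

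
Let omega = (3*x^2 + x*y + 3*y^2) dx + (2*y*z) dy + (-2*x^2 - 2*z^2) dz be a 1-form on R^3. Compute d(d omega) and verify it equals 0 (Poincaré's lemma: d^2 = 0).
d(d omega) = 0

Step 1: d omega = sum_{i<j} (∂f_j/∂x_i - ∂f_i/∂x_j) dx_i ∧ dx_j:
  coeff of dx ∧ dy: -x - 6*y
  coeff of dx ∧ dz: -4*x
  coeff of dy ∧ dz: -2*y
Step 2: Apply d again to each 2-form coefficient. The only possible 3-form in R^3 is dx ∧ dy ∧ dz, with coefficient
  ∂(coeff of dy∧dz)/∂x - ∂(coeff of dx∧dz)/∂y + ∂(coeff of dx∧dy)/∂z
  = ∂/∂x (-2*y) - ∂/∂y (-4*x) + ∂/∂z (-x - 6*y).
Each of these terms simplifies to sums of mixed partials that cancel in pairs. The result is 0 (by equality of mixed partials for smooth functions — Schwarz / Clairaut).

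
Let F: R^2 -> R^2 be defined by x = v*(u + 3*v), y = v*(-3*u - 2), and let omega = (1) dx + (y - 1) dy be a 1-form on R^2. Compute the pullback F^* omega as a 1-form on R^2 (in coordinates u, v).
F^* omega = (v*(9*u*v + 6*v + 4)) du + (9*u^2*v + 12*u*v + 4*u + 10*v + 2) dv

Using F^*(f dg) = (f ∘ F) d(g ∘ F), substitute each coordinate x_i by F_i(u, v) in f_i, and replace dx_i by d F_i = (∂F_i/∂u) du + (∂F_i/∂v) dv.
  For the x component: f_1(F) = 1; d F_1 = (v) du + (u + 6*v) dv
  For the y component: f_2(F) = -3*u*v - 2*v - 1; d F_2 = (-3*v) du + (-3*u - 2) dv
Combining and collecting du, dv coefficients:
  coeff of du: v*(9*u*v + 6*v + 4)
  coeff of dv: 9*u^2*v + 12*u*v + 4*u + 10*v + 2
F^* omega = (v*(9*u*v + 6*v + 4)) du + (9*u^2*v + 12*u*v + 4*u + 10*v + 2) dv.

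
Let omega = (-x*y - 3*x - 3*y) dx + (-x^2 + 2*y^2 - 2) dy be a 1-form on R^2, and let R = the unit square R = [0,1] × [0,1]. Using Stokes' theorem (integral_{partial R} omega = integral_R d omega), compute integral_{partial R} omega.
integral_(partial R) omega = 5/2

Stokes: integral_partial_R omega = integral_R d omega with d omega = (∂Q/∂x - ∂P/∂y) dx ∧ dy.
  ∂Q/∂x = -2*x
  ∂P/∂y = -x - 3
  integrand = ∂Q/∂x - ∂P/∂y = 3 - x.
Integrating over R: integral_0^1 integral_0^1 (3 - x) dx dy = 5/2.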